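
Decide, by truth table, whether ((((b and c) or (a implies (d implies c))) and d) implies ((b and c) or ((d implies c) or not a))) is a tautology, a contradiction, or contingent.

a  b  c  d  |  φ
0  0  0  0  |  1
0  0  0  1  |  1
0  0  1  0  |  1
0  0  1  1  |  1
0  1  0  0  |  1
0  1  0  1  |  1
0  1  1  0  |  1
0  1  1  1  |  1
1  0  0  0  |  1
1  0  0  1  |  1
1  0  1  0  |  1
1  0  1  1  |  1
1  1  0  0  |  1
1  1  0  1  |  1
1  1  1  0  |  1
1  1  1  1  |  1
Every row is 1, so the formula is a tautology.

tautology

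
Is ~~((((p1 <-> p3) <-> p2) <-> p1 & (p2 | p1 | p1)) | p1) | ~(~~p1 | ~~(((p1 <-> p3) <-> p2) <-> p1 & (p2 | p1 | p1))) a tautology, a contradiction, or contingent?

tautology

p1  p2  p3     (p1 <-> p3)  ((p1 <-> p3) <-> p2)  (p2 | p1 | p1)  (p1 & (p2 | p1 | p1))  ~p1  ~~p1  φ
T   T   T           T                T                  T                   T             F    T    T
T   T   F           F                F                  T                   T             F    T    T
T   F   T           T                F                  T                   T             F    T    T
T   F   F           F                T                  T                   T             F    T    T
F   T   T           F                F                  T                   F             T    F    T
F   T   F           T                T                  T                   F             T    F    T
F   F   T           F                T                  F                   F             T    F    T
F   F   F           T                F                  F                   F             T    F    T
Every row is T, so the formula is a tautology.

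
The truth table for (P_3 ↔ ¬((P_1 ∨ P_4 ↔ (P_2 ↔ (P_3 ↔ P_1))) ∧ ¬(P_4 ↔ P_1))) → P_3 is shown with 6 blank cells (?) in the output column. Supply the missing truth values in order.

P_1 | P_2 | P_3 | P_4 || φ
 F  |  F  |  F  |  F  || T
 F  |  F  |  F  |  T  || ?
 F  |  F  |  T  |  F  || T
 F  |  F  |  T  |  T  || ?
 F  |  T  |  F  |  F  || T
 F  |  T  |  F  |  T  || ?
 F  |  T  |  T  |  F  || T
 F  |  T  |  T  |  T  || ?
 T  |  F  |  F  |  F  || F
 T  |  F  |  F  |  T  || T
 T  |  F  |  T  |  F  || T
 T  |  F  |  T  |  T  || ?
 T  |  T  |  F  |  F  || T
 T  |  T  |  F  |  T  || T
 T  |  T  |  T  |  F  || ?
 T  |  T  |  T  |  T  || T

Row P_1=F, P_2=F, P_3=F, P_4=T: (P_3 ↔ ¬((P_1 ∨ P_4 ↔ (P_2 ↔ (P_3 ↔ P_1))) ∧ ¬(P_4 ↔ P_1))) = F, so the formula = T.
Row P_1=F, P_2=F, P_3=T, P_4=T: (P_3 ↔ ¬((P_1 ∨ P_4 ↔ (P_2 ↔ (P_3 ↔ P_1))) ∧ ¬(P_4 ↔ P_1))) = F, so the formula = T.
Row P_1=F, P_2=T, P_3=F, P_4=T: (P_3 ↔ ¬((P_1 ∨ P_4 ↔ (P_2 ↔ (P_3 ↔ P_1))) ∧ ¬(P_4 ↔ P_1))) = T, so the formula = F.
Row P_1=F, P_2=T, P_3=T, P_4=T: (P_3 ↔ ¬((P_1 ∨ P_4 ↔ (P_2 ↔ (P_3 ↔ P_1))) ∧ ¬(P_4 ↔ P_1))) = T, so the formula = T.
Row P_1=T, P_2=F, P_3=T, P_4=T: (P_3 ↔ ¬((P_1 ∨ P_4 ↔ (P_2 ↔ (P_3 ↔ P_1))) ∧ ¬(P_4 ↔ P_1))) = T, so the formula = T.
Row P_1=T, P_2=T, P_3=T, P_4=F: (P_3 ↔ ¬((P_1 ∨ P_4 ↔ (P_2 ↔ (P_3 ↔ P_1))) ∧ ¬(P_4 ↔ P_1))) = F, so the formula = T.

T, T, F, T, T, T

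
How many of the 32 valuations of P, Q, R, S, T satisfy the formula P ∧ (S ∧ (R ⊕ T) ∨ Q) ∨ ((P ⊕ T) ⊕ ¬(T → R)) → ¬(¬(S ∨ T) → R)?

16

P  Q  R  S  T  |  φ
T  T  T  T  T  |  F
T  T  T  T  F  |  F
T  T  T  F  T  |  F
T  T  T  F  F  |  F
T  T  F  T  T  |  F
T  T  F  T  F  |  F
T  T  F  F  T  |  F
T  T  F  F  F  |  T
T  F  T  T  T  |  T
T  F  T  T  F  |  F
T  F  T  F  T  |  T
T  F  T  F  F  |  F
T  F  F  T  T  |  F
T  F  F  T  F  |  F
T  F  F  F  T  |  F
T  F  F  F  F  |  T
F  T  T  T  T  |  F
F  T  T  T  F  |  T
F  T  T  F  T  |  F
F  T  T  F  F  |  T
F  T  F  T  T  |  T
F  T  F  T  F  |  T
F  T  F  F  T  |  T
F  T  F  F  F  |  T
F  F  T  T  T  |  F
F  F  T  T  F  |  T
F  F  T  F  T  |  F
F  F  T  F  F  |  T
F  F  F  T  T  |  T
F  F  F  T  F  |  T
F  F  F  F  T  |  T
F  F  F  F  F  |  T
The formula is true on 16 of the 32 rows.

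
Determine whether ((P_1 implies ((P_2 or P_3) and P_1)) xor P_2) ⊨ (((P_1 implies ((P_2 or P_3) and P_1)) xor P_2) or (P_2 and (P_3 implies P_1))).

yes

P_1 | P_2 | P_3 || φ | ψ
 F  |  F  |  F  || T | T
 F  |  F  |  T  || T | T
 F  |  T  |  F  || F | T
 F  |  T  |  T  || F | F
 T  |  F  |  F  || F | F
 T  |  F  |  T  || T | T
 T  |  T  |  F  || F | T
 T  |  T  |  T  || F | T
In every row where φ is true, ψ is also true, so φ ⊨ ψ.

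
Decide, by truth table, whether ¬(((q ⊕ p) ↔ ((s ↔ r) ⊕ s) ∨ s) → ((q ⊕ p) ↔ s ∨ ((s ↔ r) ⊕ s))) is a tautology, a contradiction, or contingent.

contradiction

  p   |   q   |   r   |   s   | (q ⊕ p) | (s ↔ r) | ((s ↔ r) ⊕ s) | (((s ↔ r) ⊕ s) ∨ s) | (s ∨ ((s ↔ r) ⊕ s)) |   φ  
----- | ----- | ----- | ----- | ------- | ------- | ------------- | ------------------- | ------------------- | -----
False | False | False | False |  False  |   True  |      True     |         True        |         True        | False
False | False | False |  True |  False  |  False  |      True     |         True        |         True        | False
False | False |  True | False |  False  |  False  |     False     |        False        |        False        | False
False | False |  True |  True |  False  |   True  |     False     |         True        |         True        | False
False |  True | False | False |   True  |   True  |      True     |         True        |         True        | False
False |  True | False |  True |   True  |  False  |      True     |         True        |         True        | False
False |  True |  True | False |   True  |  False  |     False     |        False        |        False        | False
False |  True |  True |  True |   True  |   True  |     False     |         True        |         True        | False
 True | False | False | False |   True  |   True  |      True     |         True        |         True        | False
 True | False | False |  True |   True  |  False  |      True     |         True        |         True        | False
 True | False |  True | False |   True  |  False  |     False     |        False        |        False        | False
 True | False |  True |  True |   True  |   True  |     False     |         True        |         True        | False
 True |  True | False | False |  False  |   True  |      True     |         True        |         True        | False
 True |  True | False |  True |  False  |  False  |      True     |         True        |         True        | False
 True |  True |  True | False |  False  |  False  |     False     |        False        |        False        | False
 True |  True |  True |  True |  False  |   True  |     False     |         True        |         True        | False
Every row is False, so the formula is a contradiction.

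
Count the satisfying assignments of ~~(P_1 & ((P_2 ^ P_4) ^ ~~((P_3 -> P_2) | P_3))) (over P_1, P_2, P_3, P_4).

4

P_1 | P_2 | P_3 | P_4 || φ
 F  |  F  |  F  |  F  || F
 F  |  F  |  F  |  T  || F
 F  |  F  |  T  |  F  || F
 F  |  F  |  T  |  T  || F
 F  |  T  |  F  |  F  || F
 F  |  T  |  F  |  T  || F
 F  |  T  |  T  |  F  || F
 F  |  T  |  T  |  T  || F
 T  |  F  |  F  |  F  || T
 T  |  F  |  F  |  T  || F
 T  |  F  |  T  |  F  || T
 T  |  F  |  T  |  T  || F
 T  |  T  |  F  |  F  || F
 T  |  T  |  F  |  T  || T
 T  |  T  |  T  |  F  || F
 T  |  T  |  T  |  T  || T
The formula is true on 4 of the 16 rows.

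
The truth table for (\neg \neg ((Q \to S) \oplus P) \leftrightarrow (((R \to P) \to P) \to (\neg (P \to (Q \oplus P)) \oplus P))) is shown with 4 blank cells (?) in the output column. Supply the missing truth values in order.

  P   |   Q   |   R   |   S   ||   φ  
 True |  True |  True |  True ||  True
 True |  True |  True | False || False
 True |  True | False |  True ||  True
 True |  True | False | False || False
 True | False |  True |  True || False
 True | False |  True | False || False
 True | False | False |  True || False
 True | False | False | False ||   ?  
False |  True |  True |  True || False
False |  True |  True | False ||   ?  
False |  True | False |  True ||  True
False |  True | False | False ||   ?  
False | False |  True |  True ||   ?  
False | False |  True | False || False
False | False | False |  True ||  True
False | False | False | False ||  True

Row P=True, Q=False, R=False, S=False: \neg \neg ((Q \to S) \oplus P) = False, (((R \to P) \to P) \to (\neg (P \to (Q \oplus P)) \oplus P)) = True, so the formula = False.
Row P=False, Q=True, R=True, S=False: \neg \neg ((Q \to S) \oplus P) = False, (((R \to P) \to P) \to (\neg (P \to (Q \oplus P)) \oplus P)) = False, so the formula = True.
Row P=False, Q=True, R=False, S=False: \neg \neg ((Q \to S) \oplus P) = False, (((R \to P) \to P) \to (\neg (P \to (Q \oplus P)) \oplus P)) = True, so the formula = False.
Row P=False, Q=False, R=True, S=True: \neg \neg ((Q \to S) \oplus P) = True, (((R \to P) \to P) \to (\neg (P \to (Q \oplus P)) \oplus P)) = False, so the formula = False.

False, True, False, False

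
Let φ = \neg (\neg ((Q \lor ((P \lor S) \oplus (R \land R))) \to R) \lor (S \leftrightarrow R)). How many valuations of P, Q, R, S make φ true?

P | Q | R | S || (P \lor S) | (R \land R) | (S \leftrightarrow R) | φ
F | F | F | F ||     F      |      F      |           T           | F
F | F | F | T ||     T      |      F      |           F           | F
F | F | T | F ||     F      |      T      |           F           | T
F | F | T | T ||     T      |      T      |           T           | F
F | T | F | F ||     F      |      F      |           T           | F
F | T | F | T ||     T      |      F      |           F           | F
F | T | T | F ||     F      |      T      |           F           | T
F | T | T | T ||     T      |      T      |           T           | F
T | F | F | F ||     T      |      F      |           T           | F
T | F | F | T ||     T      |      F      |           F           | F
T | F | T | F ||     T      |      T      |           F           | T
T | F | T | T ||     T      |      T      |           T           | F
T | T | F | F ||     T      |      F      |           T           | F
T | T | F | T ||     T      |      F      |           F           | F
T | T | T | F ||     T      |      T      |           F           | T
T | T | T | T ||     T      |      T      |           T           | F
The formula is true on 4 of the 16 rows.

4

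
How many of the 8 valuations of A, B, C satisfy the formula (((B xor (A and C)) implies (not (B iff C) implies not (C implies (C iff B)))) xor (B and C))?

A  B  C  |  φ
0  0  0  |  1
0  0  1  |  1
0  1  0  |  0
0  1  1  |  0
1  0  0  |  1
1  0  1  |  1
1  1  0  |  0
1  1  1  |  0
The formula is true on 4 of the 8 rows.

4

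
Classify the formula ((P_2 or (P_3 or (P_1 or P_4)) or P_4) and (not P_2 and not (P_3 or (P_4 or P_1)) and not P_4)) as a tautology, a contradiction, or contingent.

 P_1  |  P_2  |  P_3  |  P_4  | (P_1 or P_4) | (P_3 or (P_1 or P_4)) | not P_2 | (P_4 or P_1) | (P_3 or (P_4 or P_1)) | not (P_3 or (P_4 or P_1)) | not P_4 |   φ  
----- | ----- | ----- | ----- | ------------ | --------------------- | ------- | ------------ | --------------------- | ------------------------- | ------- | -----
 True |  True |  True |  True |     True     |          True         |  False  |     True     |          True         |           False           |  False  | False
 True |  True |  True | False |     True     |          True         |  False  |     True     |          True         |           False           |   True  | False
 True |  True | False |  True |     True     |          True         |  False  |     True     |          True         |           False           |  False  | False
 True |  True | False | False |     True     |          True         |  False  |     True     |          True         |           False           |   True  | False
 True | False |  True |  True |     True     |          True         |   True  |     True     |          True         |           False           |  False  | False
 True | False |  True | False |     True     |          True         |   True  |     True     |          True         |           False           |   True  | False
 True | False | False |  True |     True     |          True         |   True  |     True     |          True         |           False           |  False  | False
 True | False | False | False |     True     |          True         |   True  |     True     |          True         |           False           |   True  | False
False |  True |  True |  True |     True     |          True         |  False  |     True     |          True         |           False           |  False  | False
False |  True |  True | False |    False     |          True         |  False  |    False     |          True         |           False           |   True  | False
False |  True | False |  True |     True     |          True         |  False  |     True     |          True         |           False           |  False  | False
False |  True | False | False |    False     |         False         |  False  |    False     |         False         |            True           |   True  | False
False | False |  True |  True |     True     |          True         |   True  |     True     |          True         |           False           |  False  | False
False | False |  True | False |    False     |          True         |   True  |    False     |          True         |           False           |   True  | False
False | False | False |  True |     True     |          True         |   True  |     True     |          True         |           False           |  False  | False
False | False | False | False |    False     |         False         |   True  |    False     |         False         |            True           |   True  | False
Every row is False, so the formula is a contradiction.

contradiction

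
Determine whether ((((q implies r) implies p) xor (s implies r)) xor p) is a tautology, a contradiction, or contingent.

contingent

p  q  r  s  |  φ
F  F  F  F  |  T
F  F  F  T  |  F
F  F  T  F  |  T
F  F  T  T  |  T
F  T  F  F  |  F
F  T  F  T  |  T
F  T  T  F  |  T
F  T  T  T  |  T
T  F  F  F  |  T
T  F  F  T  |  F
T  F  T  F  |  T
T  F  T  T  |  T
T  T  F  F  |  T
T  T  F  T  |  F
T  T  T  F  |  T
T  T  T  T  |  T
12 of 16 rows are T, so the formula is contingent.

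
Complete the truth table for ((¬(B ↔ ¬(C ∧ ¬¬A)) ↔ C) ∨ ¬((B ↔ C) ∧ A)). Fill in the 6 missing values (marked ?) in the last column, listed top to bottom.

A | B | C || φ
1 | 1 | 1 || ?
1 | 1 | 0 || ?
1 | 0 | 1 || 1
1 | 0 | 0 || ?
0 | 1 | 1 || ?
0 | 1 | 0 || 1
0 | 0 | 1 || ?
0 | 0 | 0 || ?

Row A=1, B=1, C=1: (¬(B ↔ ¬(C ∧ ¬¬A)) ↔ C) = 1, ¬((B ↔ C) ∧ A) = 0, so the formula = 1.
Row A=1, B=1, C=0: (¬(B ↔ ¬(C ∧ ¬¬A)) ↔ C) = 1, ¬((B ↔ C) ∧ A) = 1, so the formula = 1.
Row A=1, B=0, C=0: (¬(B ↔ ¬(C ∧ ¬¬A)) ↔ C) = 0, ¬((B ↔ C) ∧ A) = 0, so the formula = 0.
Row A=0, B=1, C=1: (¬(B ↔ ¬(C ∧ ¬¬A)) ↔ C) = 0, ¬((B ↔ C) ∧ A) = 1, so the formula = 1.
Row A=0, B=0, C=1: (¬(B ↔ ¬(C ∧ ¬¬A)) ↔ C) = 1, ¬((B ↔ C) ∧ A) = 1, so the formula = 1.
Row A=0, B=0, C=0: (¬(B ↔ ¬(C ∧ ¬¬A)) ↔ C) = 0, ¬((B ↔ C) ∧ A) = 1, so the formula = 1.

1, 1, 0, 1, 1, 1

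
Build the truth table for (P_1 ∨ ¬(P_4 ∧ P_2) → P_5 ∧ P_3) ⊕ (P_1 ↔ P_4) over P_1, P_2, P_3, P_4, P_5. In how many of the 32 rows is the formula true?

19

 P_1    P_2    P_3    P_4    P_5   |    φ  
 True   True   True   True   True  |  False
 True   True   True   True  False  |   True
 True   True   True  False   True  |   True
 True   True   True  False  False  |  False
 True   True  False   True   True  |   True
 True   True  False   True  False  |   True
 True   True  False  False   True  |  False
 True   True  False  False  False  |  False
 True  False   True   True   True  |  False
 True  False   True   True  False  |   True
 True  False   True  False   True  |   True
 True  False   True  False  False  |  False
 True  False  False   True   True  |   True
 True  False  False   True  False  |   True
 True  False  False  False   True  |  False
 True  False  False  False  False  |  False
False   True   True   True   True  |   True
False   True   True   True  False  |   True
False   True   True  False   True  |  False
False   True   True  False  False  |   True
False   True  False   True   True  |   True
False   True  False   True  False  |   True
False   True  False  False   True  |   True
False   True  False  False  False  |   True
False  False   True   True   True  |   True
False  False   True   True  False  |  False
False  False   True  False   True  |  False
False  False   True  False  False  |   True
False  False  False   True   True  |  False
False  False  False   True  False  |  False
False  False  False  False   True  |   True
False  False  False  False  False  |   True
The formula is true on 19 of the 32 rows.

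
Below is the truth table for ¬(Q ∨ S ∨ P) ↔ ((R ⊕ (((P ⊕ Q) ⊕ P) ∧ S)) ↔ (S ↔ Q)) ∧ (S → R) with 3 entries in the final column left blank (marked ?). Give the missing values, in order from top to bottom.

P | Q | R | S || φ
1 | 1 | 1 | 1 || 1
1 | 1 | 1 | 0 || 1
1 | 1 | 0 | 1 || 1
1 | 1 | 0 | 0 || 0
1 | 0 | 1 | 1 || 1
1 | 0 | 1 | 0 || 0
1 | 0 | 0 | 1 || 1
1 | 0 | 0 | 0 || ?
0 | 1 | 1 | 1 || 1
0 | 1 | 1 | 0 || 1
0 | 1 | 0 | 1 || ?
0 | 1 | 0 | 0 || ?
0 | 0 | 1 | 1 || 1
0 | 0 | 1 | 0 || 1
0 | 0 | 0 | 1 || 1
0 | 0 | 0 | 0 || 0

1, 1, 0

Row P=1, Q=0, R=0, S=0: ¬(Q ∨ S ∨ P) = 0, (((R ⊕ (((P ⊕ Q) ⊕ P) ∧ S)) ↔ (S ↔ Q)) ∧ (S → R)) = 0, so the formula = 1.
Row P=0, Q=1, R=0, S=1: ¬(Q ∨ S ∨ P) = 0, (((R ⊕ (((P ⊕ Q) ⊕ P) ∧ S)) ↔ (S ↔ Q)) ∧ (S → R)) = 0, so the formula = 1.
Row P=0, Q=1, R=0, S=0: ¬(Q ∨ S ∨ P) = 0, (((R ⊕ (((P ⊕ Q) ⊕ P) ∧ S)) ↔ (S ↔ Q)) ∧ (S → R)) = 1, so the formula = 0.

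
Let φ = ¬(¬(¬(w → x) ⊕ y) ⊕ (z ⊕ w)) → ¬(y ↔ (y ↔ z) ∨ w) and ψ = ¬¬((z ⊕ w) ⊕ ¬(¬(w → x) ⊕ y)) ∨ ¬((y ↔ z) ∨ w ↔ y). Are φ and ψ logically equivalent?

equivalent

x | y | z | w || φ | ψ
T | T | T | T || F | F
T | T | T | F || T | T
T | T | F | T || T | T
T | T | F | F || T | T
T | F | T | T || T | T
T | F | T | F || F | F
T | F | F | T || T | T
T | F | F | F || T | T
F | T | T | T || T | T
F | T | T | F || T | T
F | T | F | T || F | F
F | T | F | F || T | T
F | F | T | T || T | T
F | F | T | F || F | F
F | F | F | T || T | T
F | F | F | F || T | T
The columns for φ and ψ agree on every row, so they are logically equivalent.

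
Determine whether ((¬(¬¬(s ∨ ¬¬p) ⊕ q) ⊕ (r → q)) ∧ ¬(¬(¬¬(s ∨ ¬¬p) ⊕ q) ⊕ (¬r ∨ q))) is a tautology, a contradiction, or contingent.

contradiction

p  q  r  s  |  φ
F  F  F  F  |  F
F  F  F  T  |  F
F  F  T  F  |  F
F  F  T  T  |  F
F  T  F  F  |  F
F  T  F  T  |  F
F  T  T  F  |  F
F  T  T  T  |  F
T  F  F  F  |  F
T  F  F  T  |  F
T  F  T  F  |  F
T  F  T  T  |  F
T  T  F  F  |  F
T  T  F  T  |  F
T  T  T  F  |  F
T  T  T  T  |  F
Every row is F, so the formula is a contradiction.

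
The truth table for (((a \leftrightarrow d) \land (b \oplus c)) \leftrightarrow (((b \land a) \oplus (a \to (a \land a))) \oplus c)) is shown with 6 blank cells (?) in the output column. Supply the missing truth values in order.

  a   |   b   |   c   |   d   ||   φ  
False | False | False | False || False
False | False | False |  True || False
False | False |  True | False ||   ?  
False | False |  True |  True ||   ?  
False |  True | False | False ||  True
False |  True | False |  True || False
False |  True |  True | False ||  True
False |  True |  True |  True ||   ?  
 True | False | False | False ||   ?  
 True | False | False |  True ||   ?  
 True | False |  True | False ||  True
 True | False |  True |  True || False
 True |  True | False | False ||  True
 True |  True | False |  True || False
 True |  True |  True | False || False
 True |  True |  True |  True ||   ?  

False, True, True, False, False, False

Row a=False, b=False, c=True, d=False: ((a \leftrightarrow d) \land (b \oplus c)) = True, (((b \land a) \oplus (a \to (a \land a))) \oplus c) = False, so the formula = False.
Row a=False, b=False, c=True, d=True: ((a \leftrightarrow d) \land (b \oplus c)) = False, (((b \land a) \oplus (a \to (a \land a))) \oplus c) = False, so the formula = True.
Row a=False, b=True, c=True, d=True: ((a \leftrightarrow d) \land (b \oplus c)) = False, (((b \land a) \oplus (a \to (a \land a))) \oplus c) = False, so the formula = True.
Row a=True, b=False, c=False, d=False: ((a \leftrightarrow d) \land (b \oplus c)) = False, (((b \land a) \oplus (a \to (a \land a))) \oplus c) = True, so the formula = False.
Row a=True, b=False, c=False, d=True: ((a \leftrightarrow d) \land (b \oplus c)) = False, (((b \land a) \oplus (a \to (a \land a))) \oplus c) = True, so the formula = False.
Row a=True, b=True, c=True, d=True: ((a \leftrightarrow d) \land (b \oplus c)) = False, (((b \land a) \oplus (a \to (a \land a))) \oplus c) = True, so the formula = False.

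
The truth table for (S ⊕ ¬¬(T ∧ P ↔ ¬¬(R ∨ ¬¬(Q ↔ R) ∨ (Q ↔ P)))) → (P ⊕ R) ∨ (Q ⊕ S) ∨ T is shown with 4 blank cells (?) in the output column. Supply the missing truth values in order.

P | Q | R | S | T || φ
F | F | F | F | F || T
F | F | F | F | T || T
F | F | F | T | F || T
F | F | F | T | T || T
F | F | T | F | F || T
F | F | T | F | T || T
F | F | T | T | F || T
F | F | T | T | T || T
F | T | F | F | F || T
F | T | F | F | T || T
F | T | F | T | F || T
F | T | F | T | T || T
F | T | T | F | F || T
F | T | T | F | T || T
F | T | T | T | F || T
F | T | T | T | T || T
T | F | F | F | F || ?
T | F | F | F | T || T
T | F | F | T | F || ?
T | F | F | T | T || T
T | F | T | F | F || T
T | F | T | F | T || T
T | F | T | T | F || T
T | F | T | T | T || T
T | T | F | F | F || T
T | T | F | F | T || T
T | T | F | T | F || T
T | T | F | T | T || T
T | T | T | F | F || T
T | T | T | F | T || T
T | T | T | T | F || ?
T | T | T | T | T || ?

T, T, F, T

Row P=T, Q=F, R=F, S=F, T=F: (S ⊕ ¬¬(T ∧ P ↔ ¬¬(R ∨ ¬¬(Q ↔ R) ∨ (Q ↔ P)))) = F, ((P ⊕ R) ∨ (Q ⊕ S) ∨ T) = T, so the formula = T.
Row P=T, Q=F, R=F, S=T, T=F: (S ⊕ ¬¬(T ∧ P ↔ ¬¬(R ∨ ¬¬(Q ↔ R) ∨ (Q ↔ P)))) = T, ((P ⊕ R) ∨ (Q ⊕ S) ∨ T) = T, so the formula = T.
Row P=T, Q=T, R=T, S=T, T=F: (S ⊕ ¬¬(T ∧ P ↔ ¬¬(R ∨ ¬¬(Q ↔ R) ∨ (Q ↔ P)))) = T, ((P ⊕ R) ∨ (Q ⊕ S) ∨ T) = F, so the formula = F.
Row P=T, Q=T, R=T, S=T, T=T: (S ⊕ ¬¬(T ∧ P ↔ ¬¬(R ∨ ¬¬(Q ↔ R) ∨ (Q ↔ P)))) = F, ((P ⊕ R) ∨ (Q ⊕ S) ∨ T) = T, so the formula = T.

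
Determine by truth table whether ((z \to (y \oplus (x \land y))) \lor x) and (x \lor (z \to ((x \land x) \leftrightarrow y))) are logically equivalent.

not equivalent

x | y | z || φ | ψ
F | F | F || T | T
F | F | T || F | T
F | T | F || T | T
F | T | T || T | F
T | F | F || T | T
T | F | T || T | T
T | T | F || T | T
T | T | T || T | T
The columns differ at x=F, y=F, z=T (φ=F, ψ=T), so they are not equivalent.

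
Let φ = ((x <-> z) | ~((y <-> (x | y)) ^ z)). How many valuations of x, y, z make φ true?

x | y | z | φ
- | - | - | -
T | T | T | T
T | T | F | F
T | F | T | T
T | F | F | T
F | T | T | T
F | T | F | T
F | F | T | T
F | F | F | T
The formula is true on 7 of the 8 rows.

7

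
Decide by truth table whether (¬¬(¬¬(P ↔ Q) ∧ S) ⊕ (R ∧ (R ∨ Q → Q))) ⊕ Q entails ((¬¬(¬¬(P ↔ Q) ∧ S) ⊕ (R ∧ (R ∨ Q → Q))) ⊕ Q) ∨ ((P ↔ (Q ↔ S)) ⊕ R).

P | Q | R | S || φ | ψ
0 | 0 | 0 | 0 || 0 | 0
0 | 0 | 0 | 1 || 1 | 1
0 | 0 | 1 | 0 || 0 | 1
0 | 0 | 1 | 1 || 1 | 1
0 | 1 | 0 | 0 || 1 | 1
0 | 1 | 0 | 1 || 1 | 1
0 | 1 | 1 | 0 || 0 | 0
0 | 1 | 1 | 1 || 0 | 1
1 | 0 | 0 | 0 || 0 | 1
1 | 0 | 0 | 1 || 0 | 0
1 | 0 | 1 | 0 || 0 | 0
1 | 0 | 1 | 1 || 0 | 1
1 | 1 | 0 | 0 || 1 | 1
1 | 1 | 0 | 1 || 0 | 1
1 | 1 | 1 | 0 || 0 | 1
1 | 1 | 1 | 1 || 1 | 1
In every row where φ is true, ψ is also true, so φ ⊨ ψ.

yes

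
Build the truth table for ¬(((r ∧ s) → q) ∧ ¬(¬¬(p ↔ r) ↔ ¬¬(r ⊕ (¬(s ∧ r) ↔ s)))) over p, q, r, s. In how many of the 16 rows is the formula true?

9

p | q | r | s | φ
- | - | - | - | -
T | T | T | T | T
T | T | T | F | T
T | T | F | T | F
T | T | F | F | T
T | F | T | T | T
T | F | T | F | T
T | F | F | T | F
T | F | F | F | T
F | T | T | T | F
F | T | T | F | F
F | T | F | T | T
F | T | F | F | F
F | F | T | T | T
F | F | T | F | F
F | F | F | T | T
F | F | F | F | F
The formula is true on 9 of the 16 rows.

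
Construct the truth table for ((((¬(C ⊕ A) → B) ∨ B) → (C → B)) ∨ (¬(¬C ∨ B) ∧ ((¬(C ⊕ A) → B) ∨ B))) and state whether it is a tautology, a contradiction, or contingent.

tautology

A | B | C || φ
1 | 1 | 1 || 1
1 | 1 | 0 || 1
1 | 0 | 1 || 1
1 | 0 | 0 || 1
0 | 1 | 1 || 1
0 | 1 | 0 || 1
0 | 0 | 1 || 1
0 | 0 | 0 || 1
Every row is 1, so the formula is a tautology.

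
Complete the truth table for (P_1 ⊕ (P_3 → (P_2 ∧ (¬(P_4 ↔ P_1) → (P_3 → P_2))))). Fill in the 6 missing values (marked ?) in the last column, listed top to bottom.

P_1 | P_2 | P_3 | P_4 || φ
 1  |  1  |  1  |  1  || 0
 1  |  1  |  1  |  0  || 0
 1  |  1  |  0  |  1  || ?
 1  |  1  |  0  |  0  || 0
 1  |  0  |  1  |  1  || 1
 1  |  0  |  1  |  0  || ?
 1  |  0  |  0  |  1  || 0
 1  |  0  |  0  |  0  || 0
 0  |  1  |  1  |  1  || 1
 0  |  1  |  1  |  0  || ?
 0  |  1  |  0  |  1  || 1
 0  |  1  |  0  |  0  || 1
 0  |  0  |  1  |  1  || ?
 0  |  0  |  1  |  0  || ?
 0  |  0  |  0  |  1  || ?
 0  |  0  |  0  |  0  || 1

Row P_1=1, P_2=1, P_3=0, P_4=1: (P_3 → (P_2 ∧ (¬(P_4 ↔ P_1) → (P_3 → P_2)))) = 1, so the formula = 0.
Row P_1=1, P_2=0, P_3=1, P_4=0: (P_3 → (P_2 ∧ (¬(P_4 ↔ P_1) → (P_3 → P_2)))) = 0, so the formula = 1.
Row P_1=0, P_2=1, P_3=1, P_4=0: (P_3 → (P_2 ∧ (¬(P_4 ↔ P_1) → (P_3 → P_2)))) = 1, so the formula = 1.
Row P_1=0, P_2=0, P_3=1, P_4=1: (P_3 → (P_2 ∧ (¬(P_4 ↔ P_1) → (P_3 → P_2)))) = 0, so the formula = 0.
Row P_1=0, P_2=0, P_3=1, P_4=0: (P_3 → (P_2 ∧ (¬(P_4 ↔ P_1) → (P_3 → P_2)))) = 0, so the formula = 0.
Row P_1=0, P_2=0, P_3=0, P_4=1: (P_3 → (P_2 ∧ (¬(P_4 ↔ P_1) → (P_3 → P_2)))) = 1, so the formula = 1.

0, 1, 1, 0, 0, 1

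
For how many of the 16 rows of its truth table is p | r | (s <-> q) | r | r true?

14

p  q  r  s     ((p | r) | ((s <-> q) | r) | r)
T  T  T  T                    T               
T  T  T  F                    T               
T  T  F  T                    T               
T  T  F  F                    T               
T  F  T  T                    T               
T  F  T  F                    T               
T  F  F  T                    T               
T  F  F  F                    T               
F  T  T  T                    T               
F  T  T  F                    T               
F  T  F  T                    T               
F  T  F  F                    F               
F  F  T  T                    T               
F  F  T  F                    T               
F  F  F  T                    F               
F  F  F  F                    T               
The formula is true on 14 of the 16 rows.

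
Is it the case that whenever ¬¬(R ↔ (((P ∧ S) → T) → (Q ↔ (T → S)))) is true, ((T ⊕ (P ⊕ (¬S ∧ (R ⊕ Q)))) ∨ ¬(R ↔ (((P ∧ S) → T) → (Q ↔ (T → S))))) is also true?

no

P | Q | R | S | T | φ | ψ
- | - | - | - | - | - | -
T | T | T | T | T | T | F
T | T | T | T | F | T | T
T | T | T | F | T | F | T
T | T | T | F | F | T | T
T | T | F | T | T | F | T
T | T | F | T | F | F | T
T | T | F | F | T | T | T
T | T | F | F | F | F | T
T | F | T | T | T | F | T
T | F | T | T | F | T | T
T | F | T | F | T | T | T
T | F | T | F | F | F | T
T | F | F | T | T | T | F
T | F | F | T | F | F | T
T | F | F | F | T | F | T
T | F | F | F | F | T | T
F | T | T | T | T | T | T
F | T | T | T | F | T | F
F | T | T | F | T | F | T
F | T | T | F | F | T | F
F | T | F | T | T | F | T
F | T | F | T | F | F | T
F | T | F | F | T | T | F
F | T | F | F | F | F | T
F | F | T | T | T | F | T
F | F | T | T | F | F | T
F | F | T | F | T | T | F
F | F | T | F | F | F | T
F | F | F | T | T | T | T
F | F | F | T | F | T | F
F | F | F | F | T | F | T
F | F | F | F | F | T | F
At P=T, Q=T, R=T, S=T, T=T we have φ true but ψ false, so φ does not entail ψ.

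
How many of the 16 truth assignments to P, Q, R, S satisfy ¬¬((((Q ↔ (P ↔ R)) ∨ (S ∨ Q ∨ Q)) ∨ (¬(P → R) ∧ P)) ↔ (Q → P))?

10

P | Q | R | S | φ
- | - | - | - | -
1 | 1 | 1 | 1 | 1
1 | 1 | 1 | 0 | 1
1 | 1 | 0 | 1 | 1
1 | 1 | 0 | 0 | 1
1 | 0 | 1 | 1 | 1
1 | 0 | 1 | 0 | 0
1 | 0 | 0 | 1 | 1
1 | 0 | 0 | 0 | 1
0 | 1 | 1 | 1 | 0
0 | 1 | 1 | 0 | 0
0 | 1 | 0 | 1 | 0
0 | 1 | 0 | 0 | 0
0 | 0 | 1 | 1 | 1
0 | 0 | 1 | 0 | 1
0 | 0 | 0 | 1 | 1
0 | 0 | 0 | 0 | 0
The formula is true on 10 of the 16 rows.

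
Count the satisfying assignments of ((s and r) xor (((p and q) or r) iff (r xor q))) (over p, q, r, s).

p  q  r  s  |  (s and r)  (p and q)  ((p and q) or r)  (r xor q)  φ
1  1  1  1  |      1          1             1              0      1
1  1  1  0  |      0          1             1              0      0
1  1  0  1  |      0          1             1              1      1
1  1  0  0  |      0          1             1              1      1
1  0  1  1  |      1          0             1              1      0
1  0  1  0  |      0          0             1              1      1
1  0  0  1  |      0          0             0              0      1
1  0  0  0  |      0          0             0              0      1
0  1  1  1  |      1          0             1              0      1
0  1  1  0  |      0          0             1              0      0
0  1  0  1  |      0          0             0              1      0
0  1  0  0  |      0          0             0              1      0
0  0  1  1  |      1          0             1              1      0
0  0  1  0  |      0          0             1              1      1
0  0  0  1  |      0          0             0              0      1
0  0  0  0  |      0          0             0              0      1
The formula is true on 10 of the 16 rows.

10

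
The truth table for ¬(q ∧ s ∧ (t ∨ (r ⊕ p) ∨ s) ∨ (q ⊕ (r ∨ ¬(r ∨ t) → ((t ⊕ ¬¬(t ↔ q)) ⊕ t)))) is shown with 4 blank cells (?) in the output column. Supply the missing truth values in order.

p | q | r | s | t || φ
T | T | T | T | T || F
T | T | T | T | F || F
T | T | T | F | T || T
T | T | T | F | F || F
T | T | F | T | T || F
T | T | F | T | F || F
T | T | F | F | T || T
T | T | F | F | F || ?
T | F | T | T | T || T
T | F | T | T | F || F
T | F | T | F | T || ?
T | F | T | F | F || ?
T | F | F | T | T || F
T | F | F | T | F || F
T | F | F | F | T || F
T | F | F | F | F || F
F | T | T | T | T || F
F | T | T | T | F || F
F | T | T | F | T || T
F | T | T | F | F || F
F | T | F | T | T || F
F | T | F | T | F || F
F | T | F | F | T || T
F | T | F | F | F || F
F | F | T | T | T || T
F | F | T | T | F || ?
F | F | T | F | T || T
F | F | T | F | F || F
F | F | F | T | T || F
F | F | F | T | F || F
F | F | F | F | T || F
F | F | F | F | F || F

Row p=T, q=T, r=F, s=F, t=F: (q ∧ s ∧ (t ∨ (r ⊕ p) ∨ s)) = F, (q ⊕ (r ∨ ¬(r ∨ t) → ((t ⊕ ¬¬(t ↔ q)) ⊕ t))) = T, (q ∧ s ∧ (t ∨ (r ⊕ p) ∨ s) ∨ (q ⊕ (r ∨ ¬(r ∨ t) → ((t ⊕ ¬¬(t ↔ q)) ⊕ t)))) = T, so the formula = F.
Row p=T, q=F, r=T, s=F, t=T: (q ∧ s ∧ (t ∨ (r ⊕ p) ∨ s)) = F, (q ⊕ (r ∨ ¬(r ∨ t) → ((t ⊕ ¬¬(t ↔ q)) ⊕ t))) = F, (q ∧ s ∧ (t ∨ (r ⊕ p) ∨ s) ∨ (q ⊕ (r ∨ ¬(r ∨ t) → ((t ⊕ ¬¬(t ↔ q)) ⊕ t)))) = F, so the formula = T.
Row p=T, q=F, r=T, s=F, t=F: (q ∧ s ∧ (t ∨ (r ⊕ p) ∨ s)) = F, (q ⊕ (r ∨ ¬(r ∨ t) → ((t ⊕ ¬¬(t ↔ q)) ⊕ t))) = T, (q ∧ s ∧ (t ∨ (r ⊕ p) ∨ s) ∨ (q ⊕ (r ∨ ¬(r ∨ t) → ((t ⊕ ¬¬(t ↔ q)) ⊕ t)))) = T, so the formula = F.
Row p=F, q=F, r=T, s=T, t=F: (q ∧ s ∧ (t ∨ (r ⊕ p) ∨ s)) = F, (q ⊕ (r ∨ ¬(r ∨ t) → ((t ⊕ ¬¬(t ↔ q)) ⊕ t))) = T, (q ∧ s ∧ (t ∨ (r ⊕ p) ∨ s) ∨ (q ⊕ (r ∨ ¬(r ∨ t) → ((t ⊕ ¬¬(t ↔ q)) ⊕ t)))) = T, so the formula = F.

F, T, F, F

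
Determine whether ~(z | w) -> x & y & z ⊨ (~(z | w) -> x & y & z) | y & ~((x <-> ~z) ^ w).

yes

x | y | z | w || φ | ψ
T | T | T | T || T | T
T | T | T | F || T | T
T | T | F | T || T | T
T | T | F | F || F | F
T | F | T | T || T | T
T | F | T | F || T | T
T | F | F | T || T | T
T | F | F | F || F | F
F | T | T | T || T | T
F | T | T | F || T | T
F | T | F | T || T | T
F | T | F | F || F | T
F | F | T | T || T | T
F | F | T | F || T | T
F | F | F | T || T | T
F | F | F | F || F | F
In every row where φ is true, ψ is also true, so φ ⊨ ψ.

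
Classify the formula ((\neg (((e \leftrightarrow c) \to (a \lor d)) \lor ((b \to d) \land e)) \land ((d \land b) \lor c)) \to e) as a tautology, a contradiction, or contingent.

tautology

a  b  c  d  e  |  φ
T  T  T  T  T  |  T
T  T  T  T  F  |  T
T  T  T  F  T  |  T
T  T  T  F  F  |  T
T  T  F  T  T  |  T
T  T  F  T  F  |  T
T  T  F  F  T  |  T
T  T  F  F  F  |  T
T  F  T  T  T  |  T
T  F  T  T  F  |  T
T  F  T  F  T  |  T
T  F  T  F  F  |  T
T  F  F  T  T  |  T
T  F  F  T  F  |  T
T  F  F  F  T  |  T
T  F  F  F  F  |  T
F  T  T  T  T  |  T
F  T  T  T  F  |  T
F  T  T  F  T  |  T
F  T  T  F  F  |  T
F  T  F  T  T  |  T
F  T  F  T  F  |  T
F  T  F  F  T  |  T
F  T  F  F  F  |  T
F  F  T  T  T  |  T
F  F  T  T  F  |  T
F  F  T  F  T  |  T
F  F  T  F  F  |  T
F  F  F  T  T  |  T
F  F  F  T  F  |  T
F  F  F  F  T  |  T
F  F  F  F  F  |  T
Every row is T, so the formula is a tautology.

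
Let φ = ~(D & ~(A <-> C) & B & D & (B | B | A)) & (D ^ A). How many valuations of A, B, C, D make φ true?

7

A  B  C  D     (A <-> C)  ~(A <-> C)  (B & D)  (D & ~(A <-> C) & (B & D))  (B | B | A)  (D ^ A)  φ
F  F  F  F         T          F          F                 F                    F          F     F
F  F  F  T         T          F          F                 F                    F          T     T
F  F  T  F         F          T          F                 F                    F          F     F
F  F  T  T         F          T          F                 F                    F          T     T
F  T  F  F         T          F          F                 F                    T          F     F
F  T  F  T         T          F          T                 F                    T          T     T
F  T  T  F         F          T          F                 F                    T          F     F
F  T  T  T         F          T          T                 T                    T          T     F
T  F  F  F         F          T          F                 F                    T          T     T
T  F  F  T         F          T          F                 F                    T          F     F
T  F  T  F         T          F          F                 F                    T          T     T
T  F  T  T         T          F          F                 F                    T          F     F
T  T  F  F         F          T          F                 F                    T          T     T
T  T  F  T         F          T          T                 T                    T          F     F
T  T  T  F         T          F          F                 F                    T          T     T
T  T  T  T         T          F          T                 F                    T          F     F
The formula is true on 7 of the 16 rows.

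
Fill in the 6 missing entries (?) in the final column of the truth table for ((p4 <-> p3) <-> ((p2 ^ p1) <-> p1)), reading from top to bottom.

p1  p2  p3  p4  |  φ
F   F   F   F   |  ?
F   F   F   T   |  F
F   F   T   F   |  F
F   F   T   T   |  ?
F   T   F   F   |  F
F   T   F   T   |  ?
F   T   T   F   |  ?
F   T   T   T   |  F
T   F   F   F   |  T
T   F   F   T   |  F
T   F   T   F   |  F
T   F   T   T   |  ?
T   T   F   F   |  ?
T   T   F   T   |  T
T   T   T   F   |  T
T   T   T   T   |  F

T, T, T, T, T, F

Row p1=F, p2=F, p3=F, p4=F: (p4 <-> p3) = T, ((p2 ^ p1) <-> p1) = T, so the formula = T.
Row p1=F, p2=F, p3=T, p4=T: (p4 <-> p3) = T, ((p2 ^ p1) <-> p1) = T, so the formula = T.
Row p1=F, p2=T, p3=F, p4=T: (p4 <-> p3) = F, ((p2 ^ p1) <-> p1) = F, so the formula = T.
Row p1=F, p2=T, p3=T, p4=F: (p4 <-> p3) = F, ((p2 ^ p1) <-> p1) = F, so the formula = T.
Row p1=T, p2=F, p3=T, p4=T: (p4 <-> p3) = T, ((p2 ^ p1) <-> p1) = T, so the formula = T.
Row p1=T, p2=T, p3=F, p4=F: (p4 <-> p3) = T, ((p2 ^ p1) <-> p1) = F, so the formula = F.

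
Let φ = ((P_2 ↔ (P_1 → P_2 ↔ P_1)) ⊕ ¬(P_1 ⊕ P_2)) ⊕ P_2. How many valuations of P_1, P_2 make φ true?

3

 P_1  |  P_2  | (P_1 → P_2) | ((P_1 → P_2) ↔ P_1) | (P_2 ↔ ((P_1 → P_2) ↔ P_1)) | (P_1 ⊕ P_2) | ¬(P_1 ⊕ P_2) |   φ  
----- | ----- | ----------- | ------------------- | --------------------------- | ----------- | ------------ | -----
 True |  True |     True    |         True        |             True            |    False    |     True     |  True
 True | False |    False    |        False        |             True            |     True    |    False     |  True
False |  True |     True    |        False        |            False            |     True    |    False     |  True
False | False |     True    |        False        |             True            |    False    |     True     | False
The formula is true on 3 of the 4 rows.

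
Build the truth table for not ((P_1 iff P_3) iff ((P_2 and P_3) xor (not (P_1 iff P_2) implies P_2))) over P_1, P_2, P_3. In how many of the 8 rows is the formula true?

4

P_1 | P_2 | P_3 || (P_1 iff P_3) | (P_2 and P_3) | (P_1 iff P_2) | not (P_1 iff P_2) | φ
 T  |  T  |  T  ||       T       |       T       |       T       |         F         | T
 T  |  T  |  F  ||       F       |       F       |       T       |         F         | T
 T  |  F  |  T  ||       T       |       F       |       F       |         T         | T
 T  |  F  |  F  ||       F       |       F       |       F       |         T         | F
 F  |  T  |  T  ||       F       |       T       |       F       |         T         | F
 F  |  T  |  F  ||       T       |       F       |       F       |         T         | F
 F  |  F  |  T  ||       F       |       F       |       T       |         F         | T
 F  |  F  |  F  ||       T       |       F       |       T       |         F         | F
The formula is true on 4 of the 8 rows.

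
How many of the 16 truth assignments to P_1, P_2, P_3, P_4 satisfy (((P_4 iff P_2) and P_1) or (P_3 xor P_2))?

P_1 | P_2 | P_3 | P_4 | φ
--- | --- | --- | --- | -
 1  |  1  |  1  |  1  | 1
 1  |  1  |  1  |  0  | 0
 1  |  1  |  0  |  1  | 1
 1  |  1  |  0  |  0  | 1
 1  |  0  |  1  |  1  | 1
 1  |  0  |  1  |  0  | 1
 1  |  0  |  0  |  1  | 0
 1  |  0  |  0  |  0  | 1
 0  |  1  |  1  |  1  | 0
 0  |  1  |  1  |  0  | 0
 0  |  1  |  0  |  1  | 1
 0  |  1  |  0  |  0  | 1
 0  |  0  |  1  |  1  | 1
 0  |  0  |  1  |  0  | 1
 0  |  0  |  0  |  1  | 0
 0  |  0  |  0  |  0  | 0
The formula is true on 10 of the 16 rows.

10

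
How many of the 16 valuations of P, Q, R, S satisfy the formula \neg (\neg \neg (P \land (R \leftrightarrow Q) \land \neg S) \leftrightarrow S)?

P | Q | R | S || (R \leftrightarrow Q) | \neg S | φ
0 | 0 | 0 | 0 ||           1           |   1    | 0
0 | 0 | 0 | 1 ||           1           |   0    | 1
0 | 0 | 1 | 0 ||           0           |   1    | 0
0 | 0 | 1 | 1 ||           0           |   0    | 1
0 | 1 | 0 | 0 ||           0           |   1    | 0
0 | 1 | 0 | 1 ||           0           |   0    | 1
0 | 1 | 1 | 0 ||           1           |   1    | 0
0 | 1 | 1 | 1 ||           1           |   0    | 1
1 | 0 | 0 | 0 ||           1           |   1    | 1
1 | 0 | 0 | 1 ||           1           |   0    | 1
1 | 0 | 1 | 0 ||           0           |   1    | 0
1 | 0 | 1 | 1 ||           0           |   0    | 1
1 | 1 | 0 | 0 ||           0           |   1    | 0
1 | 1 | 0 | 1 ||           0           |   0    | 1
1 | 1 | 1 | 0 ||           1           |   1    | 1
1 | 1 | 1 | 1 ||           1           |   0    | 1
The formula is true on 10 of the 16 rows.

10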